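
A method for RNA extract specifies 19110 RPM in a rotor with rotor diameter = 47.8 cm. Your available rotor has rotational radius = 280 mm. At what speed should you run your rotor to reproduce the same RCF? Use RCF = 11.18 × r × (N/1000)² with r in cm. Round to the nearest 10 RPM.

Original rotor: r = 47.8 / 2 = 23.9 cm
RCF_original = 11.18 × 23.9 × (19.11)² = 11.18 × 23.9 × 365.1921 ≈ 97,580.1 × g
Your rotor: r = 280 mm = 28.0 cm
97,580.1 = 11.18 × 28 × (N/1000)²
(N/1000)² = 97,580.1 / 313.04 = 311.7177
N = 1000 × √311.7177 ≈ 17,655.5

≈ 17660 RPM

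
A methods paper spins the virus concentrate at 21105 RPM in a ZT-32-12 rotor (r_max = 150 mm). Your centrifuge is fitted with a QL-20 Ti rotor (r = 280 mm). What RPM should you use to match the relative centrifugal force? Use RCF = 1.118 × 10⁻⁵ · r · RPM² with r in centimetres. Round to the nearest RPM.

15447 RPM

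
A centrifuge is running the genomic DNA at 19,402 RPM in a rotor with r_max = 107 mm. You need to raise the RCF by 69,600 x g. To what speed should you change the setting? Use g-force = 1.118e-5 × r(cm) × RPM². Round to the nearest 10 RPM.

≈ 30960 RPM

r = 107 mm = 10.7 cm
Current RCF = 1.118 × 10⁻⁵ × 10.7 × (19402)² = 1.118 × 10⁻⁵ × 10.7 × 376,437,604 ≈ 45,031.7 × g
Target RCF = 45,031.7 + 69,600 = 114,631.7 × g
N² = 114,631.7 / (11.9626 × 10⁻⁵) = 958,250,715
N ≈ √958,250,715 ≈ 30,955.6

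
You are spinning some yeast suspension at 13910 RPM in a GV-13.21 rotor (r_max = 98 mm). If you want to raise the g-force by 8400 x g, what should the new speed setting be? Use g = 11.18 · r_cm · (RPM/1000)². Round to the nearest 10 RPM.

r = 98 mm = 9.8 cm
Current RCF = 11.18 × 9.8 × (13.91)² = 11.18 × 9.8 × 193.4881 ≈ 21,199.3 × g
Target RCF = 21,199.3 + 8,400 = 29,599.3 × g
(N/1000)² = 29,599.3 / 109.564 = 270.1553
N = 1000 × √270.1553 ≈ 16,436.4

N₂ ≈ 16440 RPM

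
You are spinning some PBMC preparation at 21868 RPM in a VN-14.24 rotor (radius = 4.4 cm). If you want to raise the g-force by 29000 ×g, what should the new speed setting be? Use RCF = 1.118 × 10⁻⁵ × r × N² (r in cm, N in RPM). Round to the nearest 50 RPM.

N₂ ≈ 32700 RPM

Current RCF = 1.118 × 10⁻⁵ × 4.4 × (21868)² = 1.118 × 10⁻⁵ × 4.4 × 478,209,424 ≈ 23,524.1 × g
Target RCF = 23,524.1 + 29,000 = 52,524.1 × g
N² = 52,524.1 / (4.9192 × 10⁻⁵) = 1,067,736,624
N ≈ √1,067,736,624 ≈ 32,676.2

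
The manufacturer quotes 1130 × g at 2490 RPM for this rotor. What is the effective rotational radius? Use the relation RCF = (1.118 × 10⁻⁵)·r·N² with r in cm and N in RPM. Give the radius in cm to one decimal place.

16.3 cm

RCF = 1.118 × 10⁻⁵ × r × N²
1130 = 1.118 × 10⁻⁵ × r × (2490)²
r = 1130 / (1.118 × 10⁻⁵ × 6,200,100) = 1130 / 69.31712 ≈ 16.302 cm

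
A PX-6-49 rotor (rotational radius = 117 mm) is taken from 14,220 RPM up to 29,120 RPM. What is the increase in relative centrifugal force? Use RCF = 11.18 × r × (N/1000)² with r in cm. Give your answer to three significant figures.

84500 x g

r = 117 mm = 11.7 cm
RCF₁ = 11.18 × 11.7 × (14.22)² = 11.18 × 11.7 × 202.2084 ≈ 26,450.1 × g
RCF₂ = 11.18 × 11.7 × (29.12)² = 11.18 × 11.7 × 847.9744 ≈ 110,920.1 × g
Increase = 110,920.1 − 26,450.1 = 84,470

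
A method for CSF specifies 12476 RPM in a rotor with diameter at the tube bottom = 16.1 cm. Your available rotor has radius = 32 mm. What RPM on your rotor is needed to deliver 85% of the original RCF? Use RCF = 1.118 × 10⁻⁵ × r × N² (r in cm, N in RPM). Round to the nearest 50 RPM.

Original rotor: r = 16.1 / 2 = 8.05 cm
RCF = 1.118 × 10⁻⁵ × r × N²
RCF_original = 1.118 × 10⁻⁵ × 8.05 × (12476)² = 1.118 × 10⁻⁵ × 8.05 × 155,650,576 ≈ 14,008.4 × g
Target RCF = 0.85 × 14,008.4 ≈ 11,907.1 × g
Your rotor: r = 32 mm = 3.2 cm
11,907.1 = 1.118 × 10⁻⁵ × 3.2 × N²
N² = 11,907.1 / (3.5776 × 10⁻⁵) = 332,823,681
N ≈ √332,823,681 ≈ 18,243.5

18250 RPM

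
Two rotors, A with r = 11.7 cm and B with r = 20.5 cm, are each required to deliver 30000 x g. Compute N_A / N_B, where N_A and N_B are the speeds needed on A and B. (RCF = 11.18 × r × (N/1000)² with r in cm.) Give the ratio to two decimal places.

1.32

At fixed RCF, N ∝ 1/√r, so N_A/N_B = √(r_B/r_A) = √(20.5/11.7) = √1.752137 = 1.3237.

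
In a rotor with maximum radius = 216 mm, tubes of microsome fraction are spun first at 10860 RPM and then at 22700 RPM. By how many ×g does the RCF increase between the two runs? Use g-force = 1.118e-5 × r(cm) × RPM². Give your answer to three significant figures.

96000 ×g

r = 216 mm = 21.6 cm
RCF₁ = 1.118 × 10⁻⁵ × 21.6 × (10860)² = 1.118 × 10⁻⁵ × 21.6 × 117,939,600 ≈ 28,481 × g
RCF₂ = 1.118 × 10⁻⁵ × 21.6 × (22700)² = 1.118 × 10⁻⁵ × 21.6 × 515,290,000 ≈ 124,436.4 × g
Increase = 124,436.4 − 28,481 = 95,955.4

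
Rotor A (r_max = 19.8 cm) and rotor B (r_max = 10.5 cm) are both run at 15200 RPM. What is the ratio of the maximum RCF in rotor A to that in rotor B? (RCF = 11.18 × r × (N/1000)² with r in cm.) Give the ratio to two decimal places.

1.89

At fixed N, RCF ∝ r, so RCF_A/RCF_B = r_A/r_B = 19.8 / 10.5 = 1.8857.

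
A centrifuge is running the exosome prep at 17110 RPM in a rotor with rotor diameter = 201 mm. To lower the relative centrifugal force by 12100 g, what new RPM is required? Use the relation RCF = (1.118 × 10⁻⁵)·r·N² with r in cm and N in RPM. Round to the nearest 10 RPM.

r = 201 mm / 2 = 100.5 mm = 10.05 cm
Current RCF = 1.118 × 10⁻⁵ × 10.05 × (17110)² = 1.118 × 10⁻⁵ × 10.05 × 292,752,100 ≈ 32,893.3 × g
Target RCF = 32,893.3 − 12,100 = 20,793.3 × g
N² = 20,793.3 / (11.2359 × 10⁻⁵) = 185,061,277
N ≈ √185,061,277 ≈ 13,603.7

13600 RPM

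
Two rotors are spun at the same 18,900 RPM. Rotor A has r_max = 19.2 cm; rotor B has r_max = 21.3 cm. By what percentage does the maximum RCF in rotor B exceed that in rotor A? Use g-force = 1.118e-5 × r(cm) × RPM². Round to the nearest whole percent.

11%

At equal RPM, RCF scales linearly with r: ratio = 21.3 / 19.2 = 1.1094.
So rotor B delivers 10.9% more g-force.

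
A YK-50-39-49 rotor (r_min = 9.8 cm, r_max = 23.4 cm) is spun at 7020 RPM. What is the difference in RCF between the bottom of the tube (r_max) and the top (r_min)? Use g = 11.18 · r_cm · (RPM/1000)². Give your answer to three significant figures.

RCF_max = 11.18 × 23.4 × (7.02)² = 11.18 × 23.4 × 49.2804 ≈ 12,892.3 × g
RCF_min = 11.18 × 9.8 × (7.02)² = 11.18 × 9.8 × 49.2804 ≈ 5,399.4 × g
ΔRCF = 12,892.3 − 5,399.4 = 7,492.9

≈ 7490 ×g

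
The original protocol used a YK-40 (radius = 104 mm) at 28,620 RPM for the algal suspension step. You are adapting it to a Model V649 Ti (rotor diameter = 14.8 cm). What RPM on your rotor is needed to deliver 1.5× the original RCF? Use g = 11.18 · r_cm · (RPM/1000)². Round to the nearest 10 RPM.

41550 RPM

Original rotor: r = 104 mm = 10.4 cm
RCF_original = 11.18 × 10.4 × (28.62)² = 11.18 × 10.4 × 819.1044 ≈ 95,238.9 × g
Target RCF = 1.5 × 95,238.9 ≈ 142,858.3 × g
Your rotor: r = 14.8 / 2 = 7.4 cm
142,858.3 = 11.18 × 7.4 × (N/1000)²
(N/1000)² = 142,858.3 / 82.732 = 1726.76
N = 1000 × √1726.76 ≈ 41,554.3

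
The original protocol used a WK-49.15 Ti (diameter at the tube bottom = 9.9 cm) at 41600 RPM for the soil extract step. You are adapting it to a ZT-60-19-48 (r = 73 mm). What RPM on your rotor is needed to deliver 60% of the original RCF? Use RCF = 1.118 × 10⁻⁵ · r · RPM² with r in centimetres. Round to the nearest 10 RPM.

≈ 26530 RPM

Original rotor: r = 9.9 / 2 = 4.95 cm
RCF = 1.118 × 10⁻⁵ × r × N²
RCF_original = 1.118 × 10⁻⁵ × 4.95 × (41600)² = 1.118 × 10⁻⁵ × 4.95 × 1,730,560,000 ≈ 95,770.9 × g
Target RCF = 0.6 × 95,770.9 ≈ 57,462.5 × g
Your rotor: r = 73 mm = 7.3 cm
57,462.5 = 1.118 × 10⁻⁵ × 7.3 × N²
N² = 57,462.5 / (8.1614 × 10⁻⁵) = 704,076,506
N ≈ √704,076,506 ≈ 26,534.4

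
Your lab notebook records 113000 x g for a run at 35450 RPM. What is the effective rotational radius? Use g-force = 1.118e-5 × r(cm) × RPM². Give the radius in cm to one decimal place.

≈ 8.0 cm

RCF = 1.118 × 10⁻⁵ × r × N²
113000 = 1.118 × 10⁻⁵ × r × (35450)²
r = 113000 / (1.118 × 10⁻⁵ × 1,256,702,500) = 113000 / 14049.93 ≈ 8.043 cm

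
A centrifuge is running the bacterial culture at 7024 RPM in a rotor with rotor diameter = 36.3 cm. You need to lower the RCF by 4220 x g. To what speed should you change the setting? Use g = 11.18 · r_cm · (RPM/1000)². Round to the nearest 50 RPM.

r = 36.3 / 2 = 18.15 cm
Current RCF = 11.18 × 18.15 × (7.024)² = 11.18 × 18.15 × 49.336576 ≈ 10,011.2 × g
Target RCF = 10,011.2 − 4,220 = 5,791.2 × g
(N/1000)² = 5,791.2 / 202.917 = 28.53975
N = 1000 × √28.53975 ≈ 5,342.3

N₂ ≈ 5350 RPM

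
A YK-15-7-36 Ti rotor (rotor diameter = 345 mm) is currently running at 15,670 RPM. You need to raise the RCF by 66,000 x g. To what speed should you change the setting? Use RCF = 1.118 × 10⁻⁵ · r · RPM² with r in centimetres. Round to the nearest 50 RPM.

r = 345 mm / 2 = 172.5 mm = 17.25 cm
Current RCF = 1.118 × 10⁻⁵ × 17.25 × (15670)² = 1.118 × 10⁻⁵ × 17.25 × 245,548,900 ≈ 47,355.3 × g
Target RCF = 47,355.3 + 66,000 = 113,355.3 × g
N² = 113,355.3 / (19.2855 × 10⁻⁵) = 587,774,753
N ≈ √587,774,753 ≈ 24,244.1

≈ 24250 RPM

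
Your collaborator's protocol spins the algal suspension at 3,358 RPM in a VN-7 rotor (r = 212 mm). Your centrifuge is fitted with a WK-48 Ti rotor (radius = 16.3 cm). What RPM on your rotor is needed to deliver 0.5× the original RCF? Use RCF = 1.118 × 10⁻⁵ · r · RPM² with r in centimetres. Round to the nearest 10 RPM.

Original rotor: r = 212 mm = 21.2 cm
RCF = 1.118 × 10⁻⁵ × r × N²
RCF_original = 1.118 × 10⁻⁵ × 21.2 × (3358)² = 1.118 × 10⁻⁵ × 21.2 × 11,276,164 ≈ 2,672.6 × g
Target RCF = 0.5 × 2,672.6 ≈ 1,336.3 × g
1,336.3 = 1.118 × 10⁻⁵ × 16.3 × N²
N² = 1,336.3 / (18.2234 × 10⁻⁵) = 7,332,880
N ≈ √7,332,880 ≈ 2,707.9

2710 RPM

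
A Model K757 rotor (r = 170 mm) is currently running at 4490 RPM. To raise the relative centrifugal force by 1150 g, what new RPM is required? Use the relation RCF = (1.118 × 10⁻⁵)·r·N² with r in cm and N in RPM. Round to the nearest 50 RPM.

≈ 5100 RPM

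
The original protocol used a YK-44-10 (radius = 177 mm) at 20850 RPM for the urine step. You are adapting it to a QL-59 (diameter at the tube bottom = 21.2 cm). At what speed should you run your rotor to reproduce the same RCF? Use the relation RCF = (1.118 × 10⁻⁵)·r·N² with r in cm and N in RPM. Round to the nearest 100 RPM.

≈ 26900 RPM

Original rotor: r = 177 mm = 17.7 cm
RCF_original = 1.118 × 10⁻⁵ × 17.7 × (20850)² = 1.118 × 10⁻⁵ × 17.7 × 434,722,500 ≈ 86,025.5 × g
Your rotor: r = 21.2 / 2 = 10.6 cm
86,025.5 = 1.118 × 10⁻⁵ × 10.6 × N²
N² = 86,025.5 / (11.8508 × 10⁻⁵) = 725,904,580
N ≈ √725,904,580 ≈ 26,942.6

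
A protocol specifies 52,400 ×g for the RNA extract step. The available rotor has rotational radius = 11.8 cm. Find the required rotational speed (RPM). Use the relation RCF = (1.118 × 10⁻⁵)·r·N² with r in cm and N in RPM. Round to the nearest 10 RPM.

52,400 = 1.118 × 10⁻⁵ × 11.8 × N²
N² = 52,400 / (13.1924 × 10⁻⁵) = 397,198,387
N ≈ √397,198,387 ≈ 19,929.8

19930 RPM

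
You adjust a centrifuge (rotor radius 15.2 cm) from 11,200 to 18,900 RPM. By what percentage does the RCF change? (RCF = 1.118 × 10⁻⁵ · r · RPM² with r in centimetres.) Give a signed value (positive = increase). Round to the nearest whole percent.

+185%

RCF ∝ N², so the ratio is (18900/11200)² = (1.687500)² = 2.8477.
Change = 2.8477 − 1 = +1.8477 → +184.8%.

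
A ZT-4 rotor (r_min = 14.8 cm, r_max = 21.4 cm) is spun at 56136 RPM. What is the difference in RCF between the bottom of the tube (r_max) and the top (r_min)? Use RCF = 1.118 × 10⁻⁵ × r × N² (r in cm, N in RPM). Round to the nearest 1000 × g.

RCF_max = 1.118 × 10⁻⁵ × 21.4 × (56136)² = 1.118 × 10⁻⁵ × 21.4 × 3,151,250,496 ≈ 753,943 × g
RCF_min = 1.118 × 10⁻⁵ × 14.8 × (56136)² = 1.118 × 10⁻⁵ × 14.8 × 3,151,250,496 ≈ 521,418.5 × g
ΔRCF = 753,943 − 521,418.5 = 232,524.5

ΔRCF ≈ 233000 × g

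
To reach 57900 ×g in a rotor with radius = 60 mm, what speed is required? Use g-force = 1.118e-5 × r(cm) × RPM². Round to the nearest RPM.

≈ 29379 RPM

r = 60 mm = 6.0 cm
RCF = 1.118 × 10⁻⁵ × r × N²
57,900 = 1.118 × 10⁻⁵ × 6 × N²
N² = 57,900 / (6.708 × 10⁻⁵) = 863,148,479
N ≈ √863,148,479 ≈ 29,379.4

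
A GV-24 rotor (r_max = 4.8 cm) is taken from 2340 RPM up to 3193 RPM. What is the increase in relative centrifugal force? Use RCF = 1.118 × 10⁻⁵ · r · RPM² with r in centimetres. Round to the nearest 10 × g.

250 ×g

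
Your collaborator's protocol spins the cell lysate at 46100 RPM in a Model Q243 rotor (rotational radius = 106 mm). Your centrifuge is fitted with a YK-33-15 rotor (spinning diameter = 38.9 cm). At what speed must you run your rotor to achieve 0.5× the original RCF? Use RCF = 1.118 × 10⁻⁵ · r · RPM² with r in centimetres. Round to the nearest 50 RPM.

24050 RPM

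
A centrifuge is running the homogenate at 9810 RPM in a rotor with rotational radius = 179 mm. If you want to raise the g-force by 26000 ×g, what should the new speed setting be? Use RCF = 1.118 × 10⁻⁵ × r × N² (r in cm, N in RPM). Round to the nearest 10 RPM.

r = 179 mm = 17.9 cm
Current RCF = 1.118 × 10⁻⁵ × 17.9 × (9810)² = 1.118 × 10⁻⁵ × 17.9 × 96,236,100 ≈ 19,259 × g
Target RCF = 19,259 + 26,000 = 45,259 × g
N² = 45,259 / (20.0122 × 10⁻⁵) = 226,157,044
N ≈ √226,157,044 ≈ 15,038.5

N₂ ≈ 15040 RPM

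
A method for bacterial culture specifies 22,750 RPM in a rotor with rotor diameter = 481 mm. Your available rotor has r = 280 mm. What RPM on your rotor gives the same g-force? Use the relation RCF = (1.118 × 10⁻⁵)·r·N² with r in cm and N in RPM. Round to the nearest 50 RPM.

Original rotor: r = 481 mm / 2 = 240.5 mm = 24.05 cm
RCF_original = 1.118 × 10⁻⁵ × 24.05 × (22750)² = 1.118 × 10⁻⁵ × 24.05 × 517,562,500 ≈ 139,161.7 × g
Your rotor: r = 280 mm = 28.0 cm
139,161.7 = 1.118 × 10⁻⁵ × 28 × N²
N² = 139,161.7 / (31.304 × 10⁻⁵) = 444,549,259
N ≈ √444,549,259 ≈ 21,084.3

21100 RPM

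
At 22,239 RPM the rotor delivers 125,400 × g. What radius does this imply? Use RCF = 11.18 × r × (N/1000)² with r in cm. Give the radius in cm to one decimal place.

125400 = 11.18 × r × (22.239)²
r = 125400 / (11.18 × 494.573121) = 125400 / 5529.327 ≈ 22.679 cm

22.7 cm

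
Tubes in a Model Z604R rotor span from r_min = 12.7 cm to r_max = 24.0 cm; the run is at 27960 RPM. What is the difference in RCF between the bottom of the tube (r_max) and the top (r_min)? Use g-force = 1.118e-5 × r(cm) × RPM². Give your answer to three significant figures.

98800 x g

ΔRCF = 1.118 × 10⁻⁵ × (r_max − r_min) × N² = 1.118 × 10⁻⁵ × 11.3 × 781,761,600 ≈ 98,763.1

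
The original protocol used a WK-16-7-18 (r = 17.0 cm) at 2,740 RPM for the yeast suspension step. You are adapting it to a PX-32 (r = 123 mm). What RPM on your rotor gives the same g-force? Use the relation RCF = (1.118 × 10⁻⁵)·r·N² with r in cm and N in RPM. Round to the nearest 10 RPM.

RCF_original = 1.118 × 10⁻⁵ × 17 × (2740)² = 1.118 × 10⁻⁵ × 17 × 7,507,600 ≈ 1,426.9 × g
Your rotor: r = 123 mm = 12.3 cm
1,426.9 = 1.118 × 10⁻⁵ × 12.3 × N²
N² = 1,426.9 / (13.7514 × 10⁻⁵) = 10,376,398
N ≈ √10,376,398 ≈ 3,221.2

≈ 3220 RPM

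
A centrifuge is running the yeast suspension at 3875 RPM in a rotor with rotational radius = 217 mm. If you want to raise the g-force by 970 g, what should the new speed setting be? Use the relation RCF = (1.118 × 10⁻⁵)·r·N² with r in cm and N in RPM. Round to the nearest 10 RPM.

≈ 4360 RPM

r = 217 mm = 21.7 cm
Current RCF = 1.118 × 10⁻⁵ × 21.7 × (3875)² = 1.118 × 10⁻⁵ × 21.7 × 15,015,625 ≈ 3,642.9 × g
Target RCF = 3,642.9 + 970 = 4,612.9 × g
N² = 4,612.9 / (24.2606 × 10⁻⁵) = 19,013,957
N ≈ √19,013,957 ≈ 4,360.5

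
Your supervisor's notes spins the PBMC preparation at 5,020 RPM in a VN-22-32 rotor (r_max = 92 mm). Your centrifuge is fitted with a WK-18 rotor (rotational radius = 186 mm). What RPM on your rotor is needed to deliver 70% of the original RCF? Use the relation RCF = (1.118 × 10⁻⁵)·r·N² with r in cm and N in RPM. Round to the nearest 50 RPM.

2950 RPM

Original rotor: r = 92 mm = 9.2 cm
RCF = 1.118 × 10⁻⁵ × r × N²
RCF_original = 1.118 × 10⁻⁵ × 9.2 × (5020)² = 1.118 × 10⁻⁵ × 9.2 × 25,200,400 ≈ 2,592 × g
Target RCF = 0.7 × 2,592 ≈ 1,814.4 × g
Your rotor: r = 186 mm = 18.6 cm
1,814.4 = 1.118 × 10⁻⁵ × 18.6 × N²
N² = 1,814.4 / (20.7948 × 10⁻⁵) = 8,725,258
N ≈ √8,725,258 ≈ 2,953.9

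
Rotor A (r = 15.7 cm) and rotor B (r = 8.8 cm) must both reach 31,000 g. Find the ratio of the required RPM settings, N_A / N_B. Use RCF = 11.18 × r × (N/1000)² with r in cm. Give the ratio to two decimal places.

0.75

At fixed RCF, N ∝ 1/√r, so N_A/N_B = √(r_B/r_A) = √(8.8/15.7) = √0.560510 = 0.7487.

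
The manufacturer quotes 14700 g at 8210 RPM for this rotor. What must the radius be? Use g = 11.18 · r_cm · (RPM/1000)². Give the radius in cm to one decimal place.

≈ 19.5 cm

14700 = 11.18 × r × (8.21)²
r = 14700 / (11.18 × 67.4041) = 14700 / 753.5778 ≈ 19.507 cm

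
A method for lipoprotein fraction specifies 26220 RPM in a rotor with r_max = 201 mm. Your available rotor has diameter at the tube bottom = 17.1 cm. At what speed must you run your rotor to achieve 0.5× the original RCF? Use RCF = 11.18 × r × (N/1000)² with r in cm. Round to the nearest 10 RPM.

Original rotor: r = 201 mm = 20.1 cm
RCF_original = 11.18 × 20.1 × (26.22)² = 11.18 × 20.1 × 687.4884 ≈ 154,491 × g
Target RCF = 0.5 × 154,491 ≈ 77,245.5 × g
Your rotor: r = 17.1 / 2 = 8.55 cm
77,245.5 = 11.18 × 8.55 × (N/1000)²
(N/1000)² = 77,245.5 / 95.589 = 808.1003
N = 1000 × √808.1003 ≈ 28,427.1

28430 RPM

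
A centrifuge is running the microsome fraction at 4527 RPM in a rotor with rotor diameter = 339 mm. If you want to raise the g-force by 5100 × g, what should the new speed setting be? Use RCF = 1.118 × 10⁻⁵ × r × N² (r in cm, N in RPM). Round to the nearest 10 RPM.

r = 339 mm / 2 = 169.5 mm = 16.95 cm
Current RCF = 1.118 × 10⁻⁵ × 16.95 × (4527)² = 1.118 × 10⁻⁵ × 16.95 × 20,493,729 ≈ 3,883.6 × g
Target RCF = 3,883.6 + 5,100 = 8,983.6 × g
N² = 8,983.6 / (18.9501 × 10⁻⁵) = 47,406,610
N ≈ √47,406,610 ≈ 6,885.2

6890 RPM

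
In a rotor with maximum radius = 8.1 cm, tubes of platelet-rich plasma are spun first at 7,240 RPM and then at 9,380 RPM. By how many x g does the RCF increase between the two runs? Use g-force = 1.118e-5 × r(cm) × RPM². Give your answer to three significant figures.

≈ 3220 x g

RCF₁ = 1.118 × 10⁻⁵ × 8.1 × (7240)² = 1.118 × 10⁻⁵ × 8.1 × 52,417,600 ≈ 4,746.8 × g
RCF₂ = 1.118 × 10⁻⁵ × 8.1 × (9380)² = 1.118 × 10⁻⁵ × 8.1 × 87,984,400 ≈ 7,967.7 × g
Increase = 7,967.7 − 4,746.8 = 3,220.9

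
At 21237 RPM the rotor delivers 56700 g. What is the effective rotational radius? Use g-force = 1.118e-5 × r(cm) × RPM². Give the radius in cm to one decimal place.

11.2 cm

56700 = 1.118 × 10⁻⁵ × r × (21237)²
r = 56700 / (1.118 × 10⁻⁵ × 451,010,169) = 56700 / 5042.294 ≈ 11.245 cm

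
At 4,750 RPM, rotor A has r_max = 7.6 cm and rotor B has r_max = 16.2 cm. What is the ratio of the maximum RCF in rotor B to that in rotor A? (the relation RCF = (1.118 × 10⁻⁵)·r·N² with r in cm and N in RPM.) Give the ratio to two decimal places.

2.13

At fixed N, RCF ∝ r, so RCF_B/RCF_A = r_B/r_A = 16.2 / 7.6 = 2.1316.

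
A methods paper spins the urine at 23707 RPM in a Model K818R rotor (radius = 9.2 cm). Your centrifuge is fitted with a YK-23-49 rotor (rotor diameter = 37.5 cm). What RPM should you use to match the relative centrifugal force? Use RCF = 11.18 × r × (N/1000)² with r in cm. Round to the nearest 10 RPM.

RCF = 11.18 × r × (N/1000)²
RCF_original = 11.18 × 9.2 × (23.707)² = 11.18 × 9.2 × 562.021849 ≈ 57,807.3 × g
Your rotor: r = 37.5 / 2 = 18.75 cm
57,807.3 = 11.18 × 18.75 × (N/1000)²
(N/1000)² = 57,807.3 / 209.625 = 275.7653
N = 1000 × √275.7653 ≈ 16,606.2

≈ 16610 RPM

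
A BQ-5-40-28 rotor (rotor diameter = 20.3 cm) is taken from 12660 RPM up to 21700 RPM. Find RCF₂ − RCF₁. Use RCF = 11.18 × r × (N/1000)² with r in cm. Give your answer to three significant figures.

r = 20.3 / 2 = 10.15 cm
RCF₁ = 11.18 × 10.15 × (12.66)² = 11.18 × 10.15 × 160.2756 ≈ 18,187.6 × g
RCF₂ = 11.18 × 10.15 × (21.7)² = 11.18 × 10.15 × 470.89 ≈ 53,435.2 × g
Increase = 53,435.2 − 18,187.6 = 35,247.6

≈ 35200 x g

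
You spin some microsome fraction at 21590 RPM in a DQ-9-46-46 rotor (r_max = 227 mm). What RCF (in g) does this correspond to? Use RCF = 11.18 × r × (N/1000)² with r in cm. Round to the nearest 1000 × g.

r = 227 mm = 22.7 cm
RCF = 11.18 × 22.7 × (21.59)² = 11.18 × 22.7 × 466.1281 ≈ 118,296.8 × g

RCF ≈ 118000 g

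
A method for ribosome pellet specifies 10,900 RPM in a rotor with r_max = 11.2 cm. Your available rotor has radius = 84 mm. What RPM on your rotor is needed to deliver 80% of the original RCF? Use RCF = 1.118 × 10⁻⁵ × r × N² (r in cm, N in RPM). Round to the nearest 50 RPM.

RCF = 1.118 × 10⁻⁵ × r × N²
RCF_original = 1.118 × 10⁻⁵ × 11.2 × (10900)² = 1.118 × 10⁻⁵ × 11.2 × 118,810,000 ≈ 14,876.9 × g
Target RCF = 0.8 × 14,876.9 ≈ 11,901.5 × g
Your rotor: r = 84 mm = 8.4 cm
11,901.5 = 1.118 × 10⁻⁵ × 8.4 × N²
N² = 11,901.5 / (9.3912 × 10⁻⁵) = 126,730,343
N ≈ √126,730,343 ≈ 11,257.5

11250 RPM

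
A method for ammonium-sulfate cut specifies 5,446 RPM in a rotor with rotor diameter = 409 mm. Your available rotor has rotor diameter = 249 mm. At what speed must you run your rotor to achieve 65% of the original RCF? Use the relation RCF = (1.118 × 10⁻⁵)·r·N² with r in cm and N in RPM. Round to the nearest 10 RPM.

Original rotor: r = 409 mm / 2 = 204.5 mm = 20.45 cm
RCF = 1.118 × 10⁻⁵ × r × N²
RCF_original = 1.118 × 10⁻⁵ × 20.45 × (5446)² = 1.118 × 10⁻⁵ × 20.45 × 29,658,916 ≈ 6,780.9 × g
Target RCF = 0.65 × 6,780.9 ≈ 4,407.6 × g
Your rotor: r = 249 mm / 2 = 124.5 mm = 12.45 cm
4,407.6 = 1.118 × 10⁻⁵ × 12.45 × N²
N² = 4,407.6 / (13.9191 × 10⁻⁵) = 31,665,840
N ≈ √31,665,840 ≈ 5,627.2

5630 RPM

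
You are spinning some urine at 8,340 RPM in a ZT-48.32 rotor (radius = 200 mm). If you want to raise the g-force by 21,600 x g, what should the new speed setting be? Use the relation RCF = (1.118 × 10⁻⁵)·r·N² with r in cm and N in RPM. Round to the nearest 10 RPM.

≈ 12890 RPM

r = 200 mm = 20.0 cm
Current RCF = 1.118 × 10⁻⁵ × 20 × (8340)² = 1.118 × 10⁻⁵ × 20 × 69,555,600 ≈ 15,552.6 × g
Target RCF = 15,552.6 + 21,600 = 37,152.6 × g
N² = 37,152.6 / (22.36 × 10⁻⁵) = 166,156,530
N ≈ √166,156,530 ≈ 12,890.2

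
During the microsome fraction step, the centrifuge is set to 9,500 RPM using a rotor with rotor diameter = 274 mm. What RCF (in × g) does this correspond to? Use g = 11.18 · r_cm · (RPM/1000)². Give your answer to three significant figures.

r = 274 mm / 2 = 137 mm = 13.7 cm
RCF = 11.18 × 13.7 × (9.5)² = 11.18 × 13.7 × 90.25 ≈ 13,823.2 × g

≈ 13800 × g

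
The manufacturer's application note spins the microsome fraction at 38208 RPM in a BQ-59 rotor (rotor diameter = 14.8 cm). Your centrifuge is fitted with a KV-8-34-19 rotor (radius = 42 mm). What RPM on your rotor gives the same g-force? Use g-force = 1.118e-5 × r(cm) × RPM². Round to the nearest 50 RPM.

Original rotor: r = 14.8 / 2 = 7.4 cm
RCF_original = 1.118 × 10⁻⁵ × 7.4 × (38208)² = 1.118 × 10⁻⁵ × 7.4 × 1,459,851,264 ≈ 120,776.4 × g
Your rotor: r = 42 mm = 4.2 cm
120,776.4 = 1.118 × 10⁻⁵ × 4.2 × N²
N² = 120,776.4 / (4.6956 × 10⁻⁵) = 2,572,118,579
N ≈ √2,572,118,579 ≈ 50,716.1

50700 RPM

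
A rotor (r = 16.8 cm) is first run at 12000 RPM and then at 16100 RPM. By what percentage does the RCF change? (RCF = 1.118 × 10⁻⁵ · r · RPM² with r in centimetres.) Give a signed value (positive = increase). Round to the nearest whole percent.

RCF ∝ N², so the ratio is (16100/12000)² = (1.341667)² = 1.8001.
Change = 1.8001 − 1 = +0.8001 → +80.0%.

+80%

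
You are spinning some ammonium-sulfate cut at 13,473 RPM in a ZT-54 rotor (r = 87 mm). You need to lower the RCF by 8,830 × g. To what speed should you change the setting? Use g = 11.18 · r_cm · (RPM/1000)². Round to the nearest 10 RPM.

N₂ ≈ 9530 RPM

r = 87 mm = 8.7 cm
Current RCF = 11.18 × 8.7 × (13.473)² = 11.18 × 8.7 × 181.521729 ≈ 17,655.9 × g
Target RCF = 17,655.9 − 8,830 = 8,825.9 × g
(N/1000)² = 8,825.9 / 97.266 = 90.73983
N = 1000 × √90.73983 ≈ 9,525.7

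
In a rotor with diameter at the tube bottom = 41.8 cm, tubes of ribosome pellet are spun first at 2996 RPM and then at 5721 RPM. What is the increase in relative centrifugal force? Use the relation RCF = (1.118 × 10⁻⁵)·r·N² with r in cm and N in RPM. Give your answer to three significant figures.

r = 41.8 / 2 = 20.9 cm
RCF₁ = 1.118 × 10⁻⁵ × 20.9 × (2996)² = 1.118 × 10⁻⁵ × 20.9 × 8,976,016 ≈ 2,097.4 × g
RCF₂ = 1.118 × 10⁻⁵ × 20.9 × (5721)² = 1.118 × 10⁻⁵ × 20.9 × 32,729,841 ≈ 7,647.7 × g
Increase = 7,647.7 − 2,097.4 = 5,550.3

≈ 5550 ×g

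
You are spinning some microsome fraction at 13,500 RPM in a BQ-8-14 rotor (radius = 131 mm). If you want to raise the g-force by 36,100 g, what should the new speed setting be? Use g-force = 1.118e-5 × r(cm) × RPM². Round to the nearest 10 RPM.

N₂ ≈ 20710 RPM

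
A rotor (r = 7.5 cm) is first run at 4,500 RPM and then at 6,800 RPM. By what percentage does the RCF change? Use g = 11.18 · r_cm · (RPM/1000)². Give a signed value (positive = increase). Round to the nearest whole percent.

RCF ∝ N², so the ratio is (6800/4500)² = (1.511111)² = 2.2835.
Change = 2.2835 − 1 = +1.2835 → +128.3%.

+128%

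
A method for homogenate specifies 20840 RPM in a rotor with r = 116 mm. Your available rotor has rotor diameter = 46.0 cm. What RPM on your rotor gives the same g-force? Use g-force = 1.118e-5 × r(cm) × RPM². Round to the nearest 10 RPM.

Original rotor: r = 116 mm = 11.6 cm
RCF_original = 1.118 × 10⁻⁵ × 11.6 × (20840)² = 1.118 × 10⁻⁵ × 11.6 × 434,305,600 ≈ 56,324.2 × g
Your rotor: r = 46.0 / 2 = 23 cm
56,324.2 = 1.118 × 10⁻⁵ × 23 × N²
N² = 56,324.2 / (25.714 × 10⁻⁵) = 219,040,989
N ≈ √219,040,989 ≈ 14,800.0

≈ 14800 RPM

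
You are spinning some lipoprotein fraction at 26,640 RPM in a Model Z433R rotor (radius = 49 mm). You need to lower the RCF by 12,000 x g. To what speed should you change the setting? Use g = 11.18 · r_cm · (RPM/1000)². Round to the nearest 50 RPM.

22150 RPM

r = 49 mm = 4.9 cm
Current RCF = 11.18 × 4.9 × (26.64)² = 11.18 × 4.9 × 709.6896 ≈ 38,878.2 × g
Target RCF = 38,878.2 − 12,000 = 26,878.2 × g
(N/1000)² = 26,878.2 / 54.782 = 490.6393
N = 1000 × √490.6393 ≈ 22,150.4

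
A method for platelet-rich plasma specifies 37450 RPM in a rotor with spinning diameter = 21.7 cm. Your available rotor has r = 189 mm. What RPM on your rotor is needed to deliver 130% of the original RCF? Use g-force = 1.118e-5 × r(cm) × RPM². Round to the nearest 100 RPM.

32400 RPM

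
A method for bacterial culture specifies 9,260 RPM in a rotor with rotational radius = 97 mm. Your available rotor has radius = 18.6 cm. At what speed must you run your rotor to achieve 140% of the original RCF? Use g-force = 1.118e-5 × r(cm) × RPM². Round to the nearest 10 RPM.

≈ 7910 RPM

Original rotor: r = 97 mm = 9.7 cm
RCF = 1.118 × 10⁻⁵ × r × N²
RCF_original = 1.118 × 10⁻⁵ × 9.7 × (9260)² = 1.118 × 10⁻⁵ × 9.7 × 85,747,600 ≈ 9,299 × g
Target RCF = 1.4 × 9,299 ≈ 13,018.6 × g
13,018.6 = 1.118 × 10⁻⁵ × 18.6 × N²
N² = 13,018.6 / (20.7948 × 10⁻⁵) = 62,605,074
N ≈ √62,605,074 ≈ 7,912.3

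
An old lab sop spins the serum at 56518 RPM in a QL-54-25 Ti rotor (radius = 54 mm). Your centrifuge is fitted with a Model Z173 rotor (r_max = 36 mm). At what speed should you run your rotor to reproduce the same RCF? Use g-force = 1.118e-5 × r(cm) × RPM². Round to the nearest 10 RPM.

Original rotor: r = 54 mm = 5.4 cm
RCF_original = 1.118 × 10⁻⁵ × 5.4 × (56518)² = 1.118 × 10⁻⁵ × 5.4 × 3,194,284,324 ≈ 192,845.3 × g
Your rotor: r = 36 mm = 3.6 cm
192,845.3 = 1.118 × 10⁻⁵ × 3.6 × N²
N² = 192,845.3 / (4.0248 × 10⁻⁵) = 4,791,425,661
N ≈ √4,791,425,661 ≈ 69,220.1

≈ 69220 RPM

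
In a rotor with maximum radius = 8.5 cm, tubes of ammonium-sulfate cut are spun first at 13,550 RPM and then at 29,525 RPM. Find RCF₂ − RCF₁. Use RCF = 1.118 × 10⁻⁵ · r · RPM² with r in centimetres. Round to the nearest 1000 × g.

≈ 65000 x g

RCF₁ = 1.118 × 10⁻⁵ × 8.5 × (13550)² = 1.118 × 10⁻⁵ × 8.5 × 183,602,500 ≈ 17,447.7 × g
RCF₂ = 1.118 × 10⁻⁵ × 8.5 × (29525)² = 1.118 × 10⁻⁵ × 8.5 × 871,725,625 ≈ 82,840.1 × g
Increase = 82,840.1 − 17,447.7 = 65,392.4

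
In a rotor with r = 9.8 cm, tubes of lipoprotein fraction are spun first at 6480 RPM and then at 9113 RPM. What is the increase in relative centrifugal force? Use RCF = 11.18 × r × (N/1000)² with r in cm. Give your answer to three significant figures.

≈ 4500 ×g

RCF₁ = 11.18 × 9.8 × (6.48)² = 11.18 × 9.8 × 41.9904 ≈ 4,600.6 × g
RCF₂ = 11.18 × 9.8 × (9.113)² = 11.18 × 9.8 × 83.046769 ≈ 9,098.9 × g
Increase = 9,098.9 − 4,600.6 = 4,498.3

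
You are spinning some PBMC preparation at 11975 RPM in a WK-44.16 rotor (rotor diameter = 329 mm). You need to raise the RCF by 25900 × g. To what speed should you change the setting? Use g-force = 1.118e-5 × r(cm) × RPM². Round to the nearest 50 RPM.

r = 329 mm / 2 = 164.5 mm = 16.45 cm
Current RCF = 1.118 × 10⁻⁵ × 16.45 × (11975)² = 1.118 × 10⁻⁵ × 16.45 × 143,400,625 ≈ 26,373 × g
Target RCF = 26,373 + 25,900 = 52,273 × g
N² = 52,273 / (18.3911 × 10⁻⁵) = 284,229,872
N ≈ √284,229,872 ≈ 16,859.1

16850 RPM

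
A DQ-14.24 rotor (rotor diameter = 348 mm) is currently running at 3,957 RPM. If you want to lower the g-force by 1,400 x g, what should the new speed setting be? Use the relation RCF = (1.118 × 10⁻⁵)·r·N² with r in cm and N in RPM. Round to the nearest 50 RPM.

≈ 2900 RPM

r = 348 mm / 2 = 174 mm = 17.4 cm
Current RCF = 1.118 × 10⁻⁵ × 17.4 × (3957)² = 1.118 × 10⁻⁵ × 17.4 × 15,657,849 ≈ 3,046 × g
Target RCF = 3,046 − 1,400 = 1,646 × g
N² = 1,646 / (19.4532 × 10⁻⁵) = 8,461,333
N ≈ √8,461,333 ≈ 2,908.8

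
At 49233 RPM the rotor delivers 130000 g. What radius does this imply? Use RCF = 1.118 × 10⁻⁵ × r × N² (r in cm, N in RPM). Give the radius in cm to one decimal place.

RCF = 1.118 × 10⁻⁵ × r × N²
130000 = 1.118 × 10⁻⁵ × r × (49233)²
r = 130000 / (1.118 × 10⁻⁵ × 2,423,888,289) = 130000 / 27099.07 ≈ 4.797 cm

r ≈ 4.8 cm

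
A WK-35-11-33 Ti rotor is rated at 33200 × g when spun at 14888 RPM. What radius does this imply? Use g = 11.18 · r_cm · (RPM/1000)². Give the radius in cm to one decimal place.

13.4 cm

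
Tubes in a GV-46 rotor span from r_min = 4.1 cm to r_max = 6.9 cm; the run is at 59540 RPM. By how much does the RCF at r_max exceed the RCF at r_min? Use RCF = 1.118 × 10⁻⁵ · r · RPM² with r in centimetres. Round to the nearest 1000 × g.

≈ 111000 ×g

ΔRCF = 1.118 × 10⁻⁵ × (r_max − r_min) × N² = 1.118 × 10⁻⁵ × 2.8 × 3,545,011,600 ≈ 110,973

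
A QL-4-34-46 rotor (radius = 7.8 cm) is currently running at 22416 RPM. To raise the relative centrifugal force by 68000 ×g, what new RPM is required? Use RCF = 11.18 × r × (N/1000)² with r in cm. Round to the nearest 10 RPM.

Current RCF = 11.18 × 7.8 × (22.416)² = 11.18 × 7.8 × 502.477056 ≈ 43,818 × g
Target RCF = 43,818 + 68,000 = 111,818 × g
(N/1000)² = 111,818 / 87.204 = 1282.258
N = 1000 × √1282.258 ≈ 35,808.6

35810 RPM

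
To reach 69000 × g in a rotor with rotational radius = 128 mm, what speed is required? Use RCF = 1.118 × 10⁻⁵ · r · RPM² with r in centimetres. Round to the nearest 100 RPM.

≈ 22000 RPM

r = 128 mm = 12.8 cm
69,000 = 1.118 × 10⁻⁵ × 12.8 × N²
N² = 69,000 / (14.3104 × 10⁻⁵) = 482,166,816
N ≈ √482,166,816 ≈ 21,958.3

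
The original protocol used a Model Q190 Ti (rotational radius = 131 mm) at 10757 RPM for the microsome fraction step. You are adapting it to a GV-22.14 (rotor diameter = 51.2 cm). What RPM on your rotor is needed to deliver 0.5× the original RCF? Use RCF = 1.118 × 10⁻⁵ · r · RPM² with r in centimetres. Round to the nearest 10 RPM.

Original rotor: r = 131 mm = 13.1 cm
RCF = 1.118 × 10⁻⁵ × r × N²
RCF_original = 1.118 × 10⁻⁵ × 13.1 × (10757)² = 1.118 × 10⁻⁵ × 13.1 × 115,713,049 ≈ 16,947.1 × g
Target RCF = 0.5 × 16,947.1 ≈ 8,473.5 × g
Your rotor: r = 51.2 / 2 = 25.6 cm
8,473.5 = 1.118 × 10⁻⁵ × 25.6 × N²
N² = 8,473.5 / (28.6208 × 10⁻⁵) = 29,606,091
N ≈ √29,606,091 ≈ 5,441.1

≈ 5440 RPM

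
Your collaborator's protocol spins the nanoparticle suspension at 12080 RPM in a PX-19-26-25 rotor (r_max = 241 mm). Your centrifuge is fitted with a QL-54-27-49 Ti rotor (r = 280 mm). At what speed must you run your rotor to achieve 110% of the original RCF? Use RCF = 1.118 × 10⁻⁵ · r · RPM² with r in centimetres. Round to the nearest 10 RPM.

11750 RPM

Original rotor: r = 241 mm = 24.1 cm
RCF = 1.118 × 10⁻⁵ × r × N²
RCF_original = 1.118 × 10⁻⁵ × 24.1 × (12080)² = 1.118 × 10⁻⁵ × 24.1 × 145,926,400 ≈ 39,318.1 × g
Target RCF = 1.1 × 39,318.1 ≈ 43,249.9 × g
Your rotor: r = 280 mm = 28.0 cm
43,249.9 = 1.118 × 10⁻⁵ × 28 × N²
N² = 43,249.9 / (31.304 × 10⁻⁵) = 138,160,938
N ≈ √138,160,938 ≈ 11,754.2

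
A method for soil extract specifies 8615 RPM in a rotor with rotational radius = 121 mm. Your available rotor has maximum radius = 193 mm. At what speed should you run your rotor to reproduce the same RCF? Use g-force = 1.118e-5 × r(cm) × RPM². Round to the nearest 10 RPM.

Original rotor: r = 121 mm = 12.1 cm
RCF_original = 1.118 × 10⁻⁵ × 12.1 × (8615)² = 1.118 × 10⁻⁵ × 12.1 × 74,218,225 ≈ 10,040.1 × g
Your rotor: r = 193 mm = 19.3 cm
10,040.1 = 1.118 × 10⁻⁵ × 19.3 × N²
N² = 10,040.1 / (21.5774 × 10⁻⁵) = 46,530,629
N ≈ √46,530,629 ≈ 6,821.3

6820 RPM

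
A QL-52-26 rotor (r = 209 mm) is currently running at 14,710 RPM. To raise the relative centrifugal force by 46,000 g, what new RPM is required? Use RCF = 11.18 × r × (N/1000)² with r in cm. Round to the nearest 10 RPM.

r = 209 mm = 20.9 cm
Current RCF = 11.18 × 20.9 × (14.71)² = 11.18 × 20.9 × 216.3841 ≈ 50,560.7 × g
Target RCF = 50,560.7 + 46,000 = 96,560.7 × g
(N/1000)² = 96,560.7 / 233.662 = 413.2495
N = 1000 × √413.2495 ≈ 20,328.5

20330 RPM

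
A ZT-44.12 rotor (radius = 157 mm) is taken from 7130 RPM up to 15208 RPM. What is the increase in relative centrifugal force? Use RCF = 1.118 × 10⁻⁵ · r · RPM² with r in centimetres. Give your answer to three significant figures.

r = 157 mm = 15.7 cm
RCF₁ = 1.118 × 10⁻⁵ × 15.7 × (7130)² = 1.118 × 10⁻⁵ × 15.7 × 50,836,900 ≈ 8,923.2 × g
RCF₂ = 1.118 × 10⁻⁵ × 15.7 × (15208)² = 1.118 × 10⁻⁵ × 15.7 × 231,283,264 ≈ 40,596.2 × g
Increase = 40,596.2 − 8,923.2 = 31,673

≈ 31700 x g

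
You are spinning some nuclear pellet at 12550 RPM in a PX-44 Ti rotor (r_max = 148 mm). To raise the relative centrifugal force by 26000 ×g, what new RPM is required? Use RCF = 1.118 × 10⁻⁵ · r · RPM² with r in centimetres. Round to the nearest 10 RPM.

r = 148 mm = 14.8 cm
Current RCF = 1.118 × 10⁻⁵ × 14.8 × (12550)² = 1.118 × 10⁻⁵ × 14.8 × 157,502,500 ≈ 26,061 × g
Target RCF = 26,061 + 26,000 = 52,061 × g
N² = 52,061 / (16.5464 × 10⁻⁵) = 314,636,416
N ≈ √314,636,416 ≈ 17,738.0

N₂ ≈ 17740 RPM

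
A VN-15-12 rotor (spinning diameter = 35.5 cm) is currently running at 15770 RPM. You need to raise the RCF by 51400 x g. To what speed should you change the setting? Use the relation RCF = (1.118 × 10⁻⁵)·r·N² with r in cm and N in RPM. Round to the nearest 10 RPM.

r = 35.5 / 2 = 17.75 cm
Current RCF = 1.118 × 10⁻⁵ × 17.75 × (15770)² = 1.118 × 10⁻⁵ × 17.75 × 248,692,900 ≈ 49,351.9 × g
Target RCF = 49,351.9 + 51,400 = 100,751.9 × g
N² = 100,751.9 / (19.8445 × 10⁻⁵) = 507,706,921
N ≈ √507,706,921 ≈ 22,532.4

N₂ ≈ 22530 RPM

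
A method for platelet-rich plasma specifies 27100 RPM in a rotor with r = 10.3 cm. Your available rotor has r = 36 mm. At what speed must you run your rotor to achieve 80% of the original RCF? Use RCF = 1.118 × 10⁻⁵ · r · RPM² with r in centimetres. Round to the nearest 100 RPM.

≈ 41000 RPM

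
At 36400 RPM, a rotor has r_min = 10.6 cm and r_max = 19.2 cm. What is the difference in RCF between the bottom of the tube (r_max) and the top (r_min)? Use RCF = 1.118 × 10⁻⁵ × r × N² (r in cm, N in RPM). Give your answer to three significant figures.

127000 ×g

ΔRCF = 1.118 × 10⁻⁵ × (r_max − r_min) × N² = 1.118 × 10⁻⁵ × 8.6 × 1,324,960,000 ≈ 127,392.3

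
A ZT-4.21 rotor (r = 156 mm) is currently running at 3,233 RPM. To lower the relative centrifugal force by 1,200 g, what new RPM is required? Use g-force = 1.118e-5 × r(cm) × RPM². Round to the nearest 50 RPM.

1900 RPM

r = 156 mm = 15.6 cm
Current RCF = 1.118 × 10⁻⁵ × 15.6 × (3233)² = 1.118 × 10⁻⁵ × 15.6 × 10,452,289 ≈ 1,823 × g
Target RCF = 1,823 − 1,200 = 623 × g
N² = 623 / (17.4408 × 10⁻⁵) = 3,572,084
N ≈ √3,572,084 ≈ 1,890.0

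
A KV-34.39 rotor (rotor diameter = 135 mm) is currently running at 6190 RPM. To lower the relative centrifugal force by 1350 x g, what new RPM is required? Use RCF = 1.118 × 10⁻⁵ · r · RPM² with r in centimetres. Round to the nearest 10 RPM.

N₂ ≈ 4520 RPM

r = 135 mm / 2 = 67.5 mm = 6.75 cm
Current RCF = 1.118 × 10⁻⁵ × 6.75 × (6190)² = 1.118 × 10⁻⁵ × 6.75 × 38,316,100 ≈ 2,891.5 × g
Target RCF = 2,891.5 − 1,350 = 1,541.5 × g
N² = 1,541.5 / (7.5465 × 10⁻⁵) = 20,426,688
N ≈ √20,426,688 ≈ 4,519.6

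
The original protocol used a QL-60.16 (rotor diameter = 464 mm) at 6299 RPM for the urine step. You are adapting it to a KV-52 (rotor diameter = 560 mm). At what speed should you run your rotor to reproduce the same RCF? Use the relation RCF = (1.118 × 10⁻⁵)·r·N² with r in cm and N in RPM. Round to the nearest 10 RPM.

5730 RPM

Original rotor: r = 464 mm / 2 = 232 mm = 23.2 cm
RCF = 1.118 × 10⁻⁵ × r × N²
RCF_original = 1.118 × 10⁻⁵ × 23.2 × (6299)² = 1.118 × 10⁻⁵ × 23.2 × 39,677,401 ≈ 10,291.4 × g
Your rotor: r = 560 mm / 2 = 280 mm = 28 cm
10,291.4 = 1.118 × 10⁻⁵ × 28 × N²
N² = 10,291.4 / (31.304 × 10⁻⁵) = 32,875,671
N ≈ √32,875,671 ≈ 5,733.7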